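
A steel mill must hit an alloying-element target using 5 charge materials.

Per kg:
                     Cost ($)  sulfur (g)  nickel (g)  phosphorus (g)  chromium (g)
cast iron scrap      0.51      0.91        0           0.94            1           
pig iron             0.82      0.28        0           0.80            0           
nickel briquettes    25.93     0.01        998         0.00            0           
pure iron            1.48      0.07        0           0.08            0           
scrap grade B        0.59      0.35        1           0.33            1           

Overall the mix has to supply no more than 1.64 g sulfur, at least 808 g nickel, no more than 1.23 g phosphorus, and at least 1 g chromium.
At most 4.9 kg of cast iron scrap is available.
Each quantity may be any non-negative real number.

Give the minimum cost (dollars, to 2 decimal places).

Set it up as a linear program. Let x1 = kg of cast iron scrap, x2 = kg of pig iron, x3 = kg of nickel briquettes, x4 = kg of pure iron, x5 = kg of scrap grade B.
Minimise 0.51x1 + 0.82x2 + 25.93x3 + 1.48x4 + 0.59x5 with:
  0.91x1 + 0.28x2 + 0.01x3 + 0.07x4 + 0.35x5 ≤ 1.64   (sulfur)
  998x3 + 1x5 ≥ 808   (nickel)
  0.94x1 + 0.8x2 + 0.08x4 + 0.33x5 ≤ 1.23   (phosphorus)
  1x1 + 1x5 ≥ 1   (chromium)
  x1 ≤ 4.9
  x1, x2, x3, x4, x5 ≥ 0.
At the optimum only cast iron scrap, nickel briquettes are positive (pig iron, pure iron, scrap grade B = 0). There the nickel and chromium constraints are tight.
So cast iron scrap = 1 kg, nickel briquettes = 0.8096 kg.
Total cost: 0.51·1 + 25.93·0.8096 = 21.5029.

$21.50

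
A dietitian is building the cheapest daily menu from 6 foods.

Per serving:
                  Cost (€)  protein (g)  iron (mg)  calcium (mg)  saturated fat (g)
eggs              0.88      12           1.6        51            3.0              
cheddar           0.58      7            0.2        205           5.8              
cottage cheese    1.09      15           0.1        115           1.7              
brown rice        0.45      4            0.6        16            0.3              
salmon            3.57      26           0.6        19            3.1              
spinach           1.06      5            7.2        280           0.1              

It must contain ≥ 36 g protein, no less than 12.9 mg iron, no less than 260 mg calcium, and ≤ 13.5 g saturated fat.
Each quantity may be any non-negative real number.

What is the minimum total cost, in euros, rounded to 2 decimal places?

€3.50

Let x1 = servings of eggs, x2 = servings of cheddar, x3 = servings of cottage cheese, x4 = servings of brown rice, x5 = servings of salmon, x6 = servings of spinach.
Minimize 0.88x1 + 0.58x2 + 1.09x3 + 0.45x4 + 3.57x5 + 1.06x6 subject to:
  12x1 + 7x2 + 15x3 + 4x4 + 26x5 + 5x6 ≥ 36   (protein)
  1.6x1 + 0.2x2 + 0.1x3 + 0.6x4 + 0.6x5 + 7.2x6 ≥ 12.9   (iron)
  51x1 + 205x2 + 115x3 + 16x4 + 19x5 + 280x6 ≥ 260   (calcium)
  3x1 + 5.8x2 + 1.7x3 + 0.3x4 + 3.1x5 + 0.1x6 ≤ 13.5   (saturated fat)
  x1, x2, x3, x4, x5, x6 ≥ 0.
The optimal basis is {eggs, spinach}; cheddar, cottage cheese, brown rice, salmon drop out. Binding constraints: protein and iron.
Optimal quantities: eggs = 2.483 servings, spinach = 1.24 servings.
Objective = 0.88·2.483 + 1.06·1.24 = 3.4994.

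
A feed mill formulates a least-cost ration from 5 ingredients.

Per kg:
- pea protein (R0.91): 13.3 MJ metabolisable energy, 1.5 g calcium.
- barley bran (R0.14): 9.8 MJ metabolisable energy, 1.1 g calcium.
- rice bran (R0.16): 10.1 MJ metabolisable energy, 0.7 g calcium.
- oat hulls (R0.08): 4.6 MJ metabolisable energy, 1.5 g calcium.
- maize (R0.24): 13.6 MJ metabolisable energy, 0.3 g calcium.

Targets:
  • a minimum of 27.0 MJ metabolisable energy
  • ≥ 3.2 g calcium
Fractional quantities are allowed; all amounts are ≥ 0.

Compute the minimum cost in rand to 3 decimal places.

This is a linear program. Let x1 = kg of pea protein, x2 = kg of barley bran, x3 = kg of rice bran, x4 = kg of oat hulls, x5 = kg of maize.
min 0.91x1 + 0.14x2 + 0.16x3 + 0.08x4 + 0.24x5 subject to:
  13.3x1 + 9.8x2 + 10.1x3 + 4.6x4 + 13.6x5 ≥ 27   (metabolisable energy)
  1.5x1 + 1.1x2 + 0.7x3 + 1.5x4 + 0.3x5 ≥ 3.2   (calcium)
  x1, x2, x3, x4, x5 ≥ 0.
At the optimum only barley bran, oat hulls are positive (pea protein, rice bran, maize = 0). Binding constraints: metabolisable energy and calcium.
So barley bran = 2.674 kg, oat hulls = 0.1722 kg.
Objective = 0.14·2.674 + 0.08·0.1722 = 0.38814.

R0.388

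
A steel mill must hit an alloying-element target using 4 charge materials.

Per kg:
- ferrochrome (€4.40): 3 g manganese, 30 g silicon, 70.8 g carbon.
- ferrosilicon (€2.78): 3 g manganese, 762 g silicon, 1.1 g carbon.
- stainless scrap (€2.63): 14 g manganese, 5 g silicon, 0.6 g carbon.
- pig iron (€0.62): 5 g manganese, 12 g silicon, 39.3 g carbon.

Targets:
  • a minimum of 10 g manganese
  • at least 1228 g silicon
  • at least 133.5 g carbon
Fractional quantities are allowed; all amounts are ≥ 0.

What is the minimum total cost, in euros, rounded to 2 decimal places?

Let x1 = kg of ferrochrome, x2 = kg of ferrosilicon, x3 = kg of stainless scrap, x4 = kg of pig iron.
min 4.4x1 + 2.78x2 + 2.63x3 + 0.62x4 with:
  3x1 + 3x2 + 14x3 + 5x4 ≥ 10   (manganese)
  30x1 + 762x2 + 5x3 + 12x4 ≥ 1228   (silicon)
  70.8x1 + 1.1x2 + 0.6x3 + 39.3x4 ≥ 133.5   (carbon)
  x1, x2, x3, x4 ≥ 0.
At the optimum only ferrosilicon, pig iron are positive (ferrochrome, stainless scrap = 0). The silicon and carbon requirements are met with equality.
So ferrosilicon = 1.559 kg, pig iron = 3.353 kg.
Objective = 2.78·1.559 + 0.62·3.353 = 6.4129.

€6.41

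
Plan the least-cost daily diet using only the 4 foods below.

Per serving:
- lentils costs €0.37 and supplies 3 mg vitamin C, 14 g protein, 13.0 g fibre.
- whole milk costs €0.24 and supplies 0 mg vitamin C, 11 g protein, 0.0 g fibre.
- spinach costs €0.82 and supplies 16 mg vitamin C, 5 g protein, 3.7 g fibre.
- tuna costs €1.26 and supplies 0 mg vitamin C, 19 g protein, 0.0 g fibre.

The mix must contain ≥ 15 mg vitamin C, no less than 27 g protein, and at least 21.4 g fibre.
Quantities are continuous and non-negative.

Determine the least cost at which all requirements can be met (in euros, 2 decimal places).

Treat it as an LP. Let x1 = servings of lentils, x2 = servings of whole milk, x3 = servings of spinach, x4 = servings of tuna.
min 0.37x1 + 0.24x2 + 0.82x3 + 1.26x4 with:
  3x1 + 16x3 ≥ 15   (vitamin C)
  14x1 + 11x2 + 5x3 + 19x4 ≥ 27   (protein)
  13x1 + 3.7x3 ≥ 21.4   (fibre)
  x1, x2, x3, x4 ≥ 0.
The minimum-cost mix takes nothing from whole milk, tuna — only lentils, spinach. The vitamin C and protein requirements are met with equality.
Solving gives x1 = 1.708, x3 = 0.6172.
Total cost: 0.37·1.708 + 0.82·0.6172 = 1.1381.

€1.14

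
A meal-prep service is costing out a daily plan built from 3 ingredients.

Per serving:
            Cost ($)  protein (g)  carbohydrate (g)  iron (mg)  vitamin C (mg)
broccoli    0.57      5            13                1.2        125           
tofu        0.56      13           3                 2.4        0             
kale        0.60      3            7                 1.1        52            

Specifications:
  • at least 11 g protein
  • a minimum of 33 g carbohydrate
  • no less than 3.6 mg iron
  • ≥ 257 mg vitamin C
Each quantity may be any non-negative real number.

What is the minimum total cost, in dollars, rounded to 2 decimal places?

Set it up as a linear program. Let x1 = servings of broccoli, x2 = servings of tofu, x3 = servings of kale.
min 0.57x1 + 0.56x2 + 0.6x3 with:
  5x1 + 13x2 + 3x3 ≥ 11   (protein)
  13x1 + 3x2 + 7x3 ≥ 33   (carbohydrate)
  1.2x1 + 2.4x2 + 1.1x3 ≥ 3.6   (iron)
  125x1 + 52x3 ≥ 257   (vitamin C)
  x1, x2, x3 ≥ 0.
The optimal basis is {broccoli, tofu}; kale drops out. Binding constraints: carbohydrate and iron.
Optimal quantities: broccoli = 2.478 servings, tofu = 0.2609 servings.
Total cost: 0.57·2.478 + 0.56·0.2609 = 1.5586.

$1.56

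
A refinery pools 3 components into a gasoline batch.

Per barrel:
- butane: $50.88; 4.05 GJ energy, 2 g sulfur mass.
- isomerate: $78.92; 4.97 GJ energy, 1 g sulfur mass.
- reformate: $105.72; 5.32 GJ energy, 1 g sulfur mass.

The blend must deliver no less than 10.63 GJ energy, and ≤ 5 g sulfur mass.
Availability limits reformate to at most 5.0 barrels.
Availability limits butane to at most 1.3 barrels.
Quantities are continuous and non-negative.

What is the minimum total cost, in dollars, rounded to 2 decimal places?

$151.34

Let x1 = barrels of butane, x2 = barrels of isomerate, x3 = barrels of reformate.
Minimize 50.88x1 + 78.92x2 + 105.72x3 with:
  4.05x1 + 4.97x2 + 5.32x3 ≥ 10.63   (energy)
  2x1 + 1x2 + 1x3 ≤ 5   (sulfur mass)
  x3 ≤ 5
  x1 ≤ 1.3
  x1, x2, x3 ≥ 0.
The minimum-cost mix takes nothing from reformate — only butane, isomerate. There the energy and the butane cap constraints are tight.
So butane = 1.3 barrels, isomerate = 1.0795 barrels.
Hence cost = 50.88·1.3 + 78.92·1.0795 = $151.3381.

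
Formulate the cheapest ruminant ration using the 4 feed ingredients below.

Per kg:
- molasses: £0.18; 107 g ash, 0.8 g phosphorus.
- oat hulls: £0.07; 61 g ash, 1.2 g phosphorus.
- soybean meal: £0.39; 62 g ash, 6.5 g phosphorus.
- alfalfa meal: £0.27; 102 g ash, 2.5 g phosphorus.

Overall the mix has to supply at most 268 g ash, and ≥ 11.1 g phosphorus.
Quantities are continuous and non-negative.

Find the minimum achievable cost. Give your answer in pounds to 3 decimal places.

This is a linear program. Let x1 = kg of molasses, x2 = kg of oat hulls, x3 = kg of soybean meal, x4 = kg of alfalfa meal.
min 0.18x1 + 0.07x2 + 0.39x3 + 0.27x4 with:
  107x1 + 61x2 + 62x3 + 102x4 ≤ 268   (ash)
  0.8x1 + 1.2x2 + 6.5x3 + 2.5x4 ≥ 11.1   (phosphorus)
  x1, x2, x3, x4 ≥ 0.
The optimal basis is {oat hulls, soybean meal}; molasses, alfalfa meal drop out. Binding constraints: ash and phosphorus.
So oat hulls = 3.2717 kg, soybean meal = 1.1037 kg.
Cost = 0.07·3.2717 + 0.39·1.1037 = 0.65946.

£0.659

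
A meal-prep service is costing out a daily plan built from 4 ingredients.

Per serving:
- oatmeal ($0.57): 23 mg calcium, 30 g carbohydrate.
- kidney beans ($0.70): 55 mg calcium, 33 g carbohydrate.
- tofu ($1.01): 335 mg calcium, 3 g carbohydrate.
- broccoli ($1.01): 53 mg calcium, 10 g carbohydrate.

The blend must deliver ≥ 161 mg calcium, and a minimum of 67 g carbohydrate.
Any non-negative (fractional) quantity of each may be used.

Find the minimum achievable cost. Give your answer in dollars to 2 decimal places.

$1.56

This is a linear program. Let x1 = servings of oatmeal, x2 = servings of kidney beans, x3 = servings of tofu, x4 = servings of broccoli.
min 0.57x1 + 0.7x2 + 1.01x3 + 1.01x4 s.t.:
  23x1 + 55x2 + 335x3 + 53x4 ≥ 161   (calcium)
  30x1 + 33x2 + 3x3 + 10x4 ≥ 67   (carbohydrate)
  x1, x2, x3, x4 ≥ 0.
The minimum-cost mix takes nothing from oatmeal, broccoli — only kidney beans, tofu. The calcium and carbohydrate requirements are met with equality.
So kidney beans = 2.017 servings, tofu = 0.1495 servings.
Total cost: 0.7·2.017 + 1.01·0.1495 = 1.5629.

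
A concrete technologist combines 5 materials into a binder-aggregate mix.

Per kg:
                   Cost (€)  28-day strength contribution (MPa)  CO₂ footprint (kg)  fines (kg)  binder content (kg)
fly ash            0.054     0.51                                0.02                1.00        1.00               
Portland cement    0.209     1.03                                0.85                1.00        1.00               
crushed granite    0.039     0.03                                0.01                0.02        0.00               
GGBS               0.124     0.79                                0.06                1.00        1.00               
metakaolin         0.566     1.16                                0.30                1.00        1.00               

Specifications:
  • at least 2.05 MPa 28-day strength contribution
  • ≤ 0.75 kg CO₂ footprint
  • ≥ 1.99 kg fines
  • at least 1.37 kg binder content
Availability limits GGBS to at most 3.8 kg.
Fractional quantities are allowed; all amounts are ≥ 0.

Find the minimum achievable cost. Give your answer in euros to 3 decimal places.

€0.217

Let x1 = kg of fly ash, x2 = kg of Portland cement, x3 = kg of crushed granite, x4 = kg of GGBS, x5 = kg of metakaolin.
Minimize 0.054x1 + 0.209x2 + 0.039x3 + 0.124x4 + 0.566x5 with:
  0.51x1 + 1.03x2 + 0.03x3 + 0.79x4 + 1.16x5 ≥ 2.05   (28-day strength contribution)
  0.02x1 + 0.85x2 + 0.01x3 + 0.06x4 + 0.3x5 ≤ 0.75   (CO₂ footprint)
  1x1 + 1x2 + 0.02x3 + 1x4 + 1x5 ≥ 1.99   (fines)
  1x1 + 1x2 + 1x4 + 1x5 ≥ 1.37   (binder content)
  x4 ≤ 3.8
  x1, x2, x3, x4, x5 ≥ 0.
At the optimum only fly ash is positive (Portland cement, crushed granite, GGBS, metakaolin = 0). Binding constraint: 28-day strength contribution.
Optimal quantities: fly ash = 4.02 kg.
Cost = 0.054·4.02 = 0.21708.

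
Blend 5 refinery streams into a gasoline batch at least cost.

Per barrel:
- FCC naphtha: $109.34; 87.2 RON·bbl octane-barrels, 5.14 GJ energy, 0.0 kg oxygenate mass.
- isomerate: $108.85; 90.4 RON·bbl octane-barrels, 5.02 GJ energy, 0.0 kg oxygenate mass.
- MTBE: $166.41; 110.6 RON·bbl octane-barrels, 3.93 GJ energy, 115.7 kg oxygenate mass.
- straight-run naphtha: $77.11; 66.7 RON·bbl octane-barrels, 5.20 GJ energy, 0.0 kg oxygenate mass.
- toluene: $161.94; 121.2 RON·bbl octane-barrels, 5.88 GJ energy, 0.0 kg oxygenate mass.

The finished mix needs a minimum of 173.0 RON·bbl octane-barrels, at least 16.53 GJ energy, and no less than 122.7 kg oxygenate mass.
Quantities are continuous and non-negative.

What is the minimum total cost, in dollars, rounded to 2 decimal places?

$359.80

This is a linear program. Let x1 = barrels of FCC naphtha, x2 = barrels of isomerate, x3 = barrels of MTBE, x4 = barrels of straight-run naphtha, x5 = barrels of toluene.
min 109.34x1 + 108.85x2 + 166.41x3 + 77.11x4 + 161.94x5 s.t.:
  87.2x1 + 90.4x2 + 110.6x3 + 66.7x4 + 121.2x5 ≥ 173   (octane-barrels)
  5.14x1 + 5.02x2 + 3.93x3 + 5.2x4 + 5.88x5 ≥ 16.53   (energy)
  115.7x3 ≥ 122.7   (oxygenate mass)
  x1, x2, x3, x4, x5 ≥ 0.
The cheapest feasible vertex uses only MTBE, straight-run naphtha; FCC naphtha, isomerate, toluene are not used. Binding constraints: energy and oxygenate mass.
Solving gives x3 = 1.0605, x4 = 2.3774.
Hence cost = 166.41·1.0605 + 77.11·2.3774 = $359.7991.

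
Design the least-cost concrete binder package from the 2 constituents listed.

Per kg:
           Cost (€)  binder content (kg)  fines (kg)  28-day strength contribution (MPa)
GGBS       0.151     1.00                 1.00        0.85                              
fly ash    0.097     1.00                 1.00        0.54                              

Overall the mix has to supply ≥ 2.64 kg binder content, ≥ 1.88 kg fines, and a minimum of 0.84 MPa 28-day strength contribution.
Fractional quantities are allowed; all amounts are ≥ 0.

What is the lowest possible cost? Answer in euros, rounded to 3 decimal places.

This is a linear program. Let x1 = kg of GGBS, x2 = kg of fly ash.
min 0.151x1 + 0.097x2 subject to:
  1x1 + 1x2 ≥ 2.64   (binder content)
  1x1 + 1x2 ≥ 1.88   (fines)
  0.85x1 + 0.54x2 ≥ 0.84   (28-day strength contribution)
  x1, x2 ≥ 0.
At the optimum only fly ash is positive (GGBS = 0). There the binder content constraint is tight.
Solving gives x2 = 2.64.
Cost = 0.097·2.64 = 0.25608.

€0.256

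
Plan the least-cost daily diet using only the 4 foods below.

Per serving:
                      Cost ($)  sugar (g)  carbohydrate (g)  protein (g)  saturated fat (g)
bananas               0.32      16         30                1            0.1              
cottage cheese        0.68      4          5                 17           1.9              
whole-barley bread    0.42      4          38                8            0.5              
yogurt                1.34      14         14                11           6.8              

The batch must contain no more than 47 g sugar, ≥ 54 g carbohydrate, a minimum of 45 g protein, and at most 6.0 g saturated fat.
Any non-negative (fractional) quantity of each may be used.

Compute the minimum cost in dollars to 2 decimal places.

$1.91

This is a linear program. Let x1 = servings of bananas, x2 = servings of cottage cheese, x3 = servings of whole-barley bread, x4 = servings of yogurt.
Minimize 0.32x1 + 0.68x2 + 0.42x3 + 1.34x4 with:
  16x1 + 4x2 + 4x3 + 14x4 ≤ 47   (sugar)
  30x1 + 5x2 + 38x3 + 14x4 ≥ 54   (carbohydrate)
  1x1 + 17x2 + 8x3 + 11x4 ≥ 45   (protein)
  0.1x1 + 1.9x2 + 0.5x3 + 6.8x4 ≤ 6   (saturated fat)
  x1, x2, x3, x4 ≥ 0.
The cheapest feasible vertex uses only cottage cheese, whole-barley bread; bananas, yogurt are not used. The carbohydrate and protein requirements are met with equality.
Solving gives x2 = 2.109, x3 = 1.144.
Objective = 0.68·2.109 + 0.42·1.144 = 1.9146.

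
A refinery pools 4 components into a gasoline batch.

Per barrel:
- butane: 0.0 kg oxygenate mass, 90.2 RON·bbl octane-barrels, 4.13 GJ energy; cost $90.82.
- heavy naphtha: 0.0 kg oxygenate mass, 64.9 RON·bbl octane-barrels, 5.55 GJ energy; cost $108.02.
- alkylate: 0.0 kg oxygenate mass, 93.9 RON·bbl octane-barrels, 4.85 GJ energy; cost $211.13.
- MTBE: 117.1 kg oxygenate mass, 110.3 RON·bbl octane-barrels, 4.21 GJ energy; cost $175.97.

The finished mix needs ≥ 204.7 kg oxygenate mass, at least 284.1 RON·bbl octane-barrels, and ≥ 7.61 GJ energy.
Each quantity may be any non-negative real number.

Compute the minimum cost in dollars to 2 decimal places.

$399.52

This is a linear program. Let x1 = barrels of butane, x2 = barrels of heavy naphtha, x3 = barrels of alkylate, x4 = barrels of MTBE.
min 90.82x1 + 108.02x2 + 211.13x3 + 175.97x4 with:
  117.1x4 ≥ 204.7   (oxygenate mass)
  90.2x1 + 64.9x2 + 93.9x3 + 110.3x4 ≥ 284.1   (octane-barrels)
  4.13x1 + 5.55x2 + 4.85x3 + 4.21x4 ≥ 7.61   (energy)
  x1, x2, x3, x4 ≥ 0.
At the optimum only butane, MTBE are positive (heavy naphtha, alkylate = 0). The oxygenate mass and octane-barrels requirements are met with equality.
So butane = 1.01205 barrels, MTBE = 1.74808 barrels.
Objective = 90.82·1.01205 + 175.97·1.74808 = 399.5240.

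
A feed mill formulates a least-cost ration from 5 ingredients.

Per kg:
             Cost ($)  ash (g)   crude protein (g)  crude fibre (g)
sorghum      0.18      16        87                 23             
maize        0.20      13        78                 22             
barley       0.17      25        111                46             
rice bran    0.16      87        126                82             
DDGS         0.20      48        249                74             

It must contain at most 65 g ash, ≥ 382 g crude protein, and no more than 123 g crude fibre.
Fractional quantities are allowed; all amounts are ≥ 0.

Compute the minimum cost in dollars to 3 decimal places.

$0.890

Treat it as an LP. Let x1 = kg of sorghum, x2 = kg of maize, x3 = kg of barley, x4 = kg of rice bran, x5 = kg of DDGS.
min 0.18x1 + 0.2x2 + 0.17x3 + 0.16x4 + 0.2x5 s.t.:
  16x1 + 13x2 + 25x3 + 87x4 + 48x5 ≤ 65   (ash)
  87x1 + 78x2 + 111x3 + 126x4 + 249x5 ≥ 382   (crude protein)
  23x1 + 22x2 + 46x3 + 82x4 + 74x5 ≤ 123   (crude fibre)
  x1, x2, x3, x4, x5 ≥ 0.
The cheapest feasible vertex uses only maize, DDGS; sorghum, barley, rice bran are not used. The ash and crude protein requirements are met with equality.
Optimal quantities: maize = 4.243 kg, DDGS = 0.2051 kg.
Total cost: 0.2·4.243 + 0.2·0.2051 = 0.88962.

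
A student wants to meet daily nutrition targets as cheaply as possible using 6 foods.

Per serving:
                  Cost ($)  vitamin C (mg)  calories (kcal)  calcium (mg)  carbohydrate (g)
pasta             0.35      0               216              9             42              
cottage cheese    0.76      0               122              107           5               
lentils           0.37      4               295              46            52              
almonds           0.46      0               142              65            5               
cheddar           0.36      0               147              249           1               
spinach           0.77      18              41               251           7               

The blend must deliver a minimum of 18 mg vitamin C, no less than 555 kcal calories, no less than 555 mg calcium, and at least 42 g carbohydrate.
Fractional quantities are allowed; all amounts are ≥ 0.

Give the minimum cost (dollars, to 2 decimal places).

Let x1 = servings of pasta, x2 = servings of cottage cheese, x3 = servings of lentils, x4 = servings of almonds, x5 = servings of cheddar, x6 = servings of spinach.
min 0.35x1 + 0.76x2 + 0.37x3 + 0.46x4 + 0.36x5 + 0.77x6 s.t.:
  4x3 + 18x6 ≥ 18   (vitamin C)
  216x1 + 122x2 + 295x3 + 142x4 + 147x5 + 41x6 ≥ 555   (calories)
  9x1 + 107x2 + 46x3 + 65x4 + 249x5 + 251x6 ≥ 555   (calcium)
  42x1 + 5x2 + 52x3 + 5x4 + 1x5 + 7x6 ≥ 42   (carbohydrate)
  x1, x2, x3, x4, x5, x6 ≥ 0.
At the optimum only lentils, cheddar, spinach are positive (pasta, cottage cheese, almonds = 0). Binding constraints: vitamin C, calories, calcium.
That vertex is x3 = 1.147, x5 = 1.266, x6 = 0.7451.
Hence cost = 0.37·1.147 + 0.36·1.266 + 0.77·0.7451 = $1.4539.

$1.45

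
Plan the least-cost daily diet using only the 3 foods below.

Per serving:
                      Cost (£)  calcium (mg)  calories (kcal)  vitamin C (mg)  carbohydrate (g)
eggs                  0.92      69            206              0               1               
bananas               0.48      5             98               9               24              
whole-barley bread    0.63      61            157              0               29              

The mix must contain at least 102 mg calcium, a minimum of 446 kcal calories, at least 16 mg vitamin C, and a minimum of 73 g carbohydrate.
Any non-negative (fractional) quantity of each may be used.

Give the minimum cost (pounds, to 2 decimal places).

£1.94

Let x1 = servings of eggs, x2 = servings of bananas, x3 = servings of whole-barley bread.
Minimize 0.92x1 + 0.48x2 + 0.63x3 subject to:
  69x1 + 5x2 + 61x3 ≥ 102   (calcium)
  206x1 + 98x2 + 157x3 ≥ 446   (calories)
  9x2 ≥ 16   (vitamin C)
  1x1 + 24x2 + 29x3 ≥ 73   (carbohydrate)
  x1, x2, x3 ≥ 0.
The optimal basis is {bananas, whole-barley bread}; eggs drops out. Binding constraints: calories and vitamin C.
Solving gives x2 = 1.778, x3 = 1.731.
Cost = 0.48·1.778 + 0.63·1.731 = 1.9440.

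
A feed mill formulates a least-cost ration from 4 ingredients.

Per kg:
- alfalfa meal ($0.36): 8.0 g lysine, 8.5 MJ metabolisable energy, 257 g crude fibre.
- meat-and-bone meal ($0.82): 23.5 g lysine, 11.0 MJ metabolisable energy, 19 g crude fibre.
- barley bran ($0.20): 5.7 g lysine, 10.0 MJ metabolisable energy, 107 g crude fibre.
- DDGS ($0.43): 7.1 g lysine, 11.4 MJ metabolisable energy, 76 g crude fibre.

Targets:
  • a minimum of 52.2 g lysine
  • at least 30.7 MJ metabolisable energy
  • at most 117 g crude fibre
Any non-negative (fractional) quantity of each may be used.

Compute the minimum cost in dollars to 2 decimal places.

$1.88

This is a linear program. Let x1 = kg of alfalfa meal, x2 = kg of meat-and-bone meal, x3 = kg of barley bran, x4 = kg of DDGS.
min 0.36x1 + 0.82x2 + 0.2x3 + 0.43x4 subject to:
  8x1 + 23.5x2 + 5.7x3 + 7.1x4 ≥ 52.2   (lysine)
  8.5x1 + 11x2 + 10x3 + 11.4x4 ≥ 30.7   (metabolisable energy)
  257x1 + 19x2 + 107x3 + 76x4 ≤ 117   (crude fibre)
  x1, x2, x3, x4 ≥ 0.
At the optimum only meat-and-bone meal, barley bran, DDGS are positive (alfalfa meal = 0). Binding constraints: lysine, metabolisable energy, crude fibre.
That vertex is x2 = 2.004, x3 = 0.5254, x4 = 0.2988.
Cost = 0.82·2.004 + 0.2·0.5254 + 0.43·0.2988 = 1.8768.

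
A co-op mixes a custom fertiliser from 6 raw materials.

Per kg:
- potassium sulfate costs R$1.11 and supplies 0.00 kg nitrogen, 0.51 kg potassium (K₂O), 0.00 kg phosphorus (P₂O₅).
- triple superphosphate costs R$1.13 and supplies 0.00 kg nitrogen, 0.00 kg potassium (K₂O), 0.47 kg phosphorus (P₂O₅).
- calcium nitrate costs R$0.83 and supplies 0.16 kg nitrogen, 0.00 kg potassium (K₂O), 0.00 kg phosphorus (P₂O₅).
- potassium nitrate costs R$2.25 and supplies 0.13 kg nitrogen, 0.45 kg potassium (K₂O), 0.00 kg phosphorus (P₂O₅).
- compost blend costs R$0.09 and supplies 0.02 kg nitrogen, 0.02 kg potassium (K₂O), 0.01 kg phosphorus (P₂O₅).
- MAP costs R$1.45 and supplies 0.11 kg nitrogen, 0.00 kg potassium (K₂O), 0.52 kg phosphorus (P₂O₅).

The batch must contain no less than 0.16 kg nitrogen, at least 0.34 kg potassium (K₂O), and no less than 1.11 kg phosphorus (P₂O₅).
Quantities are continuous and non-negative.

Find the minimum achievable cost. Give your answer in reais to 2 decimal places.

R$3.59

Let x1 = kg of potassium sulfate, x2 = kg of triple superphosphate, x3 = kg of calcium nitrate, x4 = kg of potassium nitrate, x5 = kg of compost blend, x6 = kg of MAP.
min 1.11x1 + 1.13x2 + 0.83x3 + 2.25x4 + 0.09x5 + 1.45x6 with:
  0.16x3 + 0.13x4 + 0.02x5 + 0.11x6 ≥ 0.16   (nitrogen)
  0.51x1 + 0.45x4 + 0.02x5 ≥ 0.34   (potassium (K₂O))
  0.47x2 + 0.01x5 + 0.52x6 ≥ 1.11   (phosphorus (P₂O₅))
  x1, x2, x3, x4, x5, x6 ≥ 0.
At the optimum only potassium sulfate, triple superphosphate, compost blend are positive (calcium nitrate, potassium nitrate, MAP = 0). The nitrogen, potassium (K₂O), phosphorus (P₂O₅) requirements are met with equality.
Solving gives x1 = 0.3529, x2 = 2.191, x5 = 8.
Total cost: 1.11·0.3529 + 1.13·2.191 + 0.09·8 = 3.5875.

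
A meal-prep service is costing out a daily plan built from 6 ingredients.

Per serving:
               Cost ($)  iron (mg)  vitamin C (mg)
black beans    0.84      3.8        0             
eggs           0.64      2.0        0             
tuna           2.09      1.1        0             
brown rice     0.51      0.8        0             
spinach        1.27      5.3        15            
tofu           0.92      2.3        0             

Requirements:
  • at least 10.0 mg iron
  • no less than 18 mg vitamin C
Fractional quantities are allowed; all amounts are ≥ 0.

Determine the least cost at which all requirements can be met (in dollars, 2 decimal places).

$2.33

Let x1 = servings of black beans, x2 = servings of eggs, x3 = servings of tuna, x4 = servings of brown rice, x5 = servings of spinach, x6 = servings of tofu.
Minimize 0.84x1 + 0.64x2 + 2.09x3 + 0.51x4 + 1.27x5 + 0.92x6 s.t.:
  3.8x1 + 2x2 + 1.1x3 + 0.8x4 + 5.3x5 + 2.3x6 ≥ 10   (iron)
  15x5 ≥ 18   (vitamin C)
  x1, x2, x3, x4, x5, x6 ≥ 0.
The minimum-cost mix takes nothing from eggs, tuna, brown rice, tofu — only black beans, spinach. The iron and vitamin C requirements are met with equality.
Optimal quantities: black beans = 0.9579 servings, spinach = 1.2 servings.
Objective = 0.84·0.9579 + 1.27·1.2 = 2.3286.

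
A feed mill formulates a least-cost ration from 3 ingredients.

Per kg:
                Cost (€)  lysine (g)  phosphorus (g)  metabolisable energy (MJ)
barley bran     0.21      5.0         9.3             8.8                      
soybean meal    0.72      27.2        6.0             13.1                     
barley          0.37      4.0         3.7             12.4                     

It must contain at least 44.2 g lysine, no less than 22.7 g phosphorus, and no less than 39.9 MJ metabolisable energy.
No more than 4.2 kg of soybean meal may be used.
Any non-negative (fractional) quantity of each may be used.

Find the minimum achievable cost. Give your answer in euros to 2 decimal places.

€1.40

Treat it as an LP. Let x1 = kg of barley bran, x2 = kg of soybean meal, x3 = kg of barley.
Minimize 0.21x1 + 0.72x2 + 0.37x3 with:
  5x1 + 27.2x2 + 4x3 ≥ 44.2   (lysine)
  9.3x1 + 6x2 + 3.7x3 ≥ 22.7   (phosphorus)
  8.8x1 + 13.1x2 + 12.4x3 ≥ 39.9   (metabolisable energy)
  x2 ≤ 4.2
  x1, x2, x3 ≥ 0.
The cheapest feasible vertex uses only barley bran, soybean meal; barley is not used. There the lysine and metabolisable energy constraints are tight.
That vertex is x1 = 2.912, x2 = 1.09.
Total cost: 0.21·2.912 + 0.72·1.09 = 1.3963.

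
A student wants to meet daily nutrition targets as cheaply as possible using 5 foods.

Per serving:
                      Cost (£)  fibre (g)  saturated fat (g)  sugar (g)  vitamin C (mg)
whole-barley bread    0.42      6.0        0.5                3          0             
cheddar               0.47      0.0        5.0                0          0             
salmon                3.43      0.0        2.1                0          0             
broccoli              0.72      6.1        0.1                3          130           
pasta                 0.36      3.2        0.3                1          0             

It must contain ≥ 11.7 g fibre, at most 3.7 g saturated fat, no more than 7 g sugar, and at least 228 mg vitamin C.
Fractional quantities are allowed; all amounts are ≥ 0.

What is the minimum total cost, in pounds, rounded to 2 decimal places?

£1.33

Let x1 = servings of whole-barley bread, x2 = servings of cheddar, x3 = servings of salmon, x4 = servings of broccoli, x5 = servings of pasta.
min 0.42x1 + 0.47x2 + 3.43x3 + 0.72x4 + 0.36x5 subject to:
  6x1 + 6.1x4 + 3.2x5 ≥ 11.7   (fibre)
  0.5x1 + 5x2 + 2.1x3 + 0.1x4 + 0.3x5 ≤ 3.7   (saturated fat)
  3x1 + 3x4 + 1x5 ≤ 7   (sugar)
  130x4 ≥ 228   (vitamin C)
  x1, x2, x3, x4, x5 ≥ 0.
The cheapest feasible vertex uses only whole-barley bread, broccoli; cheddar, salmon, pasta are not used. There the fibre and vitamin C constraints are tight.
Optimal quantities: whole-barley bread = 0.1669 servings, broccoli = 1.754 servings.
Hence cost = 0.42·0.1669 + 0.72·1.754 = £1.3330.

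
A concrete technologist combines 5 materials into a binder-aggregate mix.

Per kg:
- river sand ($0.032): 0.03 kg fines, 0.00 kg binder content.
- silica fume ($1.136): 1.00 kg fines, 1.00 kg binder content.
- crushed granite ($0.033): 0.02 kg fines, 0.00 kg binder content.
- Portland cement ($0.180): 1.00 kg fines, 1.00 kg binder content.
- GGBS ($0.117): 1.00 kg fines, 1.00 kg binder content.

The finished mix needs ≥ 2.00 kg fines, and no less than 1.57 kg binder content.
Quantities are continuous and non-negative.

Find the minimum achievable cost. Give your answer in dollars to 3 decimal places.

$0.234

Let x1 = kg of river sand, x2 = kg of silica fume, x3 = kg of crushed granite, x4 = kg of Portland cement, x5 = kg of GGBS.
Minimize 0.032x1 + 1.136x2 + 0.033x3 + 0.18x4 + 0.117x5 with:
  0.03x1 + 1x2 + 0.02x3 + 1x4 + 1x5 ≥ 2   (fines)
  1x2 + 1x4 + 1x5 ≥ 1.57   (binder content)
  x1, x2, x3, x4, x5 ≥ 0.
The cheapest feasible vertex uses only GGBS; river sand, silica fume, crushed granite, Portland cement are not used. Binding constraint: fines.
Optimal quantities: GGBS = 2 kg.
Hence cost = 0.117·2 = $0.23400.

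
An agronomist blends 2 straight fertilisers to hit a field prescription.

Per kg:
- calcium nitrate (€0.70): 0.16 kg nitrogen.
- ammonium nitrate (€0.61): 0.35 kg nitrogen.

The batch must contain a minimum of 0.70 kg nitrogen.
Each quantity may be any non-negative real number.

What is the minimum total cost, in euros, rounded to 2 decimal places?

€1.22

Let x1 = kg of calcium nitrate, x2 = kg of ammonium nitrate.
min 0.7x1 + 0.61x2 with:
  0.16x1 + 0.35x2 ≥ 0.7   (nitrogen)
  x1, x2 ≥ 0.
The minimum-cost mix takes nothing from calcium nitrate — only ammonium nitrate. The nitrogen requirement is met with equality.
So ammonium nitrate = 2 kg.
Cost = 0.61·2 = 1.2200.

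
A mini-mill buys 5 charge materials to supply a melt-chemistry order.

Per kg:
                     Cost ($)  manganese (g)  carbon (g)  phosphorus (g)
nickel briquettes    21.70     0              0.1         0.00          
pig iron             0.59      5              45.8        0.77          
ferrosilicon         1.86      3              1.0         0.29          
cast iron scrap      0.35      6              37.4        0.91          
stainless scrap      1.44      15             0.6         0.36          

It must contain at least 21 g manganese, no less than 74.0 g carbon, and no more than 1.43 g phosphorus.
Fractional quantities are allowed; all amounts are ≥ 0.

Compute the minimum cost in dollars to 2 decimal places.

Let x1 = kg of nickel briquettes, x2 = kg of pig iron, x3 = kg of ferrosilicon, x4 = kg of cast iron scrap, x5 = kg of stainless scrap.
Minimize 21.7x1 + 0.59x2 + 1.86x3 + 0.35x4 + 1.44x5 with:
  5x2 + 3x3 + 6x4 + 15x5 ≥ 21   (manganese)
  0.1x1 + 45.8x2 + 1x3 + 37.4x4 + 0.6x5 ≥ 74   (carbon)
  0.77x2 + 0.29x3 + 0.91x4 + 0.36x5 ≤ 1.43   (phosphorus)
  x1, x2, x3, x4, x5 ≥ 0.
The optimal basis is {nickel briquettes, pig iron, stainless scrap}; ferrosilicon, cast iron scrap drop out. There the manganese, carbon, phosphorus constraints are tight.
That vertex is x1 = 81.9754, x2 = 1.42462, x5 = 0.925128.
Objective = 21.7·81.9754 + 0.59·1.42462 + 1.44·0.925128 = 1781.0389.

$1781.04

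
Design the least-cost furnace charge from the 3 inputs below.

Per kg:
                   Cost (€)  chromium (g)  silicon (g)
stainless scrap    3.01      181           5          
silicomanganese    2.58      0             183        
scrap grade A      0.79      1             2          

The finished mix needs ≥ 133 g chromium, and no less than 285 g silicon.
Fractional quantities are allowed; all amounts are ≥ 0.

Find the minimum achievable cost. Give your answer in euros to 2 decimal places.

€6.18

Let x1 = kg of stainless scrap, x2 = kg of silicomanganese, x3 = kg of scrap grade A.
min 3.01x1 + 2.58x2 + 0.79x3 s.t.:
  181x1 + 1x3 ≥ 133   (chromium)
  5x1 + 183x2 + 2x3 ≥ 285   (silicon)
  x1, x2, x3 ≥ 0.
At the optimum only stainless scrap, silicomanganese are positive (scrap grade A = 0). Binding constraints: chromium and silicon.
So stainless scrap = 0.7348 kg, silicomanganese = 1.537 kg.
Cost = 3.01·0.7348 + 2.58·1.537 = 6.1772.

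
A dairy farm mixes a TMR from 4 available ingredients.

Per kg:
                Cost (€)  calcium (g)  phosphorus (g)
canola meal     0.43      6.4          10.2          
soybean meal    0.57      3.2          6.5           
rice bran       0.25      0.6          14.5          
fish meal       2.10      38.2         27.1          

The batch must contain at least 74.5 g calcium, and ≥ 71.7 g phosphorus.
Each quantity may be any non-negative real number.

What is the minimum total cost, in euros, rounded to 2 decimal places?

€4.36

Let x1 = kg of canola meal, x2 = kg of soybean meal, x3 = kg of rice bran, x4 = kg of fish meal.
Minimise 0.43x1 + 0.57x2 + 0.25x3 + 2.1x4 s.t.:
  6.4x1 + 3.2x2 + 0.6x3 + 38.2x4 ≥ 74.5   (calcium)
  10.2x1 + 6.5x2 + 14.5x3 + 27.1x4 ≥ 71.7   (phosphorus)
  x1, x2, x3, x4 ≥ 0.
At the optimum only canola meal, fish meal are positive (soybean meal, rice bran = 0). Binding constraints: calcium and phosphorus.
Optimal quantities: canola meal = 3.33 kg, fish meal = 1.392 kg.
Hence cost = 0.43·3.33 + 2.1·1.392 = €4.3551.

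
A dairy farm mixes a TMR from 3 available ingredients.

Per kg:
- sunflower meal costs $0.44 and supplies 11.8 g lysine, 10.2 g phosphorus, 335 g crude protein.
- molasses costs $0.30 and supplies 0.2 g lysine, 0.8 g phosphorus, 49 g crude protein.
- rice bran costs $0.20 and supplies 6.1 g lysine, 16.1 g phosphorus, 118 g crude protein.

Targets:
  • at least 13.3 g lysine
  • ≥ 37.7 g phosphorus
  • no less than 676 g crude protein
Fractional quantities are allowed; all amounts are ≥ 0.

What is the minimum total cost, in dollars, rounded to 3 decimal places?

Let x1 = kg of sunflower meal, x2 = kg of molasses, x3 = kg of rice bran.
Minimize 0.44x1 + 0.3x2 + 0.2x3 subject to:
  11.8x1 + 0.2x2 + 6.1x3 ≥ 13.3   (lysine)
  10.2x1 + 0.8x2 + 16.1x3 ≥ 37.7   (phosphorus)
  335x1 + 49x2 + 118x3 ≥ 676   (crude protein)
  x1, x2, x3 ≥ 0.
The cheapest feasible vertex uses only sunflower meal, rice bran; molasses is not used. There the phosphorus and crude protein constraints are tight.
So sunflower meal = 1.5358 kg, rice bran = 1.3686 kg.
Total cost: 0.44·1.5358 + 0.2·1.3686 = 0.94947.

$0.949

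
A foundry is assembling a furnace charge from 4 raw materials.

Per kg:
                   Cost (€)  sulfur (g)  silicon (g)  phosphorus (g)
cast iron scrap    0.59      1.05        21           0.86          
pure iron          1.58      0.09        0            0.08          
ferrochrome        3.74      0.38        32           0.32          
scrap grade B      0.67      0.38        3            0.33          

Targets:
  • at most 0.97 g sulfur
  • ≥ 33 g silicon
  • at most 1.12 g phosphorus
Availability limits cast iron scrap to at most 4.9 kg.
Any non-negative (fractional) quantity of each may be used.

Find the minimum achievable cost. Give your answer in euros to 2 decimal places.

Let x1 = kg of cast iron scrap, x2 = kg of pure iron, x3 = kg of ferrochrome, x4 = kg of scrap grade B.
Minimise 0.59x1 + 1.58x2 + 3.74x3 + 0.67x4 subject to:
  1.05x1 + 0.09x2 + 0.38x3 + 0.38x4 ≤ 0.97   (sulfur)
  21x1 + 32x3 + 3x4 ≥ 33   (silicon)
  0.86x1 + 0.08x2 + 0.32x3 + 0.33x4 ≤ 1.12   (phosphorus)
  x1 ≤ 4.9
  x1, x2, x3, x4 ≥ 0.
The optimal basis is {cast iron scrap, ferrochrome}; pure iron, scrap grade B drop out. The sulfur and silicon requirements are met with equality.
That vertex is x1 = 0.7221, x3 = 0.5574.
Hence cost = 0.59·0.7221 + 3.74·0.5574 = €2.5107.

€2.51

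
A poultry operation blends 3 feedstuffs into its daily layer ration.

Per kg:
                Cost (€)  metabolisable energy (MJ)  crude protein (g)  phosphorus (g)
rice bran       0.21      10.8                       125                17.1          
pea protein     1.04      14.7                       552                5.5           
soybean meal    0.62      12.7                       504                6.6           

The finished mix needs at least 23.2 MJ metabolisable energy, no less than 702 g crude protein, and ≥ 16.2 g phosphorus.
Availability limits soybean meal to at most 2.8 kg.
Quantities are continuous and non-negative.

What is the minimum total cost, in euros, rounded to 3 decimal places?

€0.904

Let x1 = kg of rice bran, x2 = kg of pea protein, x3 = kg of soybean meal.
min 0.21x1 + 1.04x2 + 0.62x3 with:
  10.8x1 + 14.7x2 + 12.7x3 ≥ 23.2   (metabolisable energy)
  125x1 + 552x2 + 504x3 ≥ 702   (crude protein)
  17.1x1 + 5.5x2 + 6.6x3 ≥ 16.2   (phosphorus)
  x3 ≤ 2.8
  x1, x2, x3 ≥ 0.
At the optimum only rice bran, soybean meal are positive (pea protein = 0). Binding constraints: metabolisable energy and crude protein.
That vertex is x1 = 0.7203, x3 = 1.214.
Hence cost = 0.21·0.7203 + 0.62·1.214 = €0.90394.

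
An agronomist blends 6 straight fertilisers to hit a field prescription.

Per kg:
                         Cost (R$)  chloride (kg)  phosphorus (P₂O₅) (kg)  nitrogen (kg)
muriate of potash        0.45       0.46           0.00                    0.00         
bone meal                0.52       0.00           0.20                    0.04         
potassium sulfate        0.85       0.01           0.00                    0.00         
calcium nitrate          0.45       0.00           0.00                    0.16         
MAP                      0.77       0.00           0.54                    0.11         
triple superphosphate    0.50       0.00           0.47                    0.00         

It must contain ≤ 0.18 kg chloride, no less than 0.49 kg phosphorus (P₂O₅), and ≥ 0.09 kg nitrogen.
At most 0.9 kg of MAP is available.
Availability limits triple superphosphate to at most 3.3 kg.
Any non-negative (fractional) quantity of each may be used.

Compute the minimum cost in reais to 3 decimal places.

R$0.681

Let x1 = kg of muriate of potash, x2 = kg of bone meal, x3 = kg of potassium sulfate, x4 = kg of calcium nitrate, x5 = kg of MAP, x6 = kg of triple superphosphate.
min 0.45x1 + 0.52x2 + 0.85x3 + 0.45x4 + 0.77x5 + 0.5x6 s.t.:
  0.46x1 + 0.01x3 ≤ 0.18   (chloride)
  0.2x2 + 0.54x5 + 0.47x6 ≥ 0.49   (phosphorus (P₂O₅))
  0.04x2 + 0.16x4 + 0.11x5 ≥ 0.09   (nitrogen)
  x5 ≤ 0.9
  x6 ≤ 3.3
  x1, x2, x3, x4, x5, x6 ≥ 0.
At the optimum only MAP, triple superphosphate are positive (muriate of potash, bone meal, potassium sulfate, calcium nitrate = 0). The phosphorus (P₂O₅) and nitrogen requirements are met with equality.
Solving gives x5 = 0.8182, x6 = 0.1025.
Hence cost = 0.77·0.8182 + 0.5·0.1025 = R$0.68126.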